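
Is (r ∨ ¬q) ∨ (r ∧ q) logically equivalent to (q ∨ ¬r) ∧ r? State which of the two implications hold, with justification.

[⇒] This fails. Under r = F, q = F, the left side is true but the right side is false.

[⇐] Assume the antecedent. If r is true, (r ∨ ¬q) ∨ (r ∧ q) reduces to true regardless of the other variables. If r is false, the antecedent cannot hold. Either way (r ∨ ¬q) ∨ (r ∧ q) holds.

Only the converse holds.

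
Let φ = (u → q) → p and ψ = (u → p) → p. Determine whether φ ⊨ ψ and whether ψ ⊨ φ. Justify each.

Only the forward implication holds.

Converse. This fails. Under u = T, p = F, q = T, the left side is false but the right side is true.

Forward direction. Assume the antecedent. If u is true, (u → p) → p reduces to true regardless of the other variables. If u is false, the antecedent forces (u = F, p = T, q = F) or (u = F, p = T, q = T), and (u → p) → p holds there. Either way (u → p) → p holds.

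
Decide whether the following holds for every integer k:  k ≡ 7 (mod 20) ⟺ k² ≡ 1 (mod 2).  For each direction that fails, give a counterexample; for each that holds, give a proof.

(←) This fails: take k = 1. Then 1² = 1 ≡ 1 (mod 2), yet 1 ≡ 1 (mod 20), not 7.

(→) Suppose k ≡ 7 (mod 20). Then k² ≡ 7² = 49 (mod 20), and since 2 ∣ 20, also k² ≡ 1 (mod 2).

Only the forward implication holds.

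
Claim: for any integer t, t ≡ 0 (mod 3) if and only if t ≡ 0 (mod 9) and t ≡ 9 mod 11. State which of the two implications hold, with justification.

Not equivalent: only (⇐) holds.

[⇒] This fails: t = 0 gives 0 ≡ 0 (mod 3) but 0 ≡ 0 (mod 11), so the conjunction on the right does not hold.

[⇐] Conversely, if t ≡ 0 (mod 9) and t ≡ 9 (mod 11), then by the Chinese remainder theorem t ≡ 9 (mod 99). Since 9 ≡ 0 (mod 3) and 3 ∣ 99, we get t ≡ 0 (mod 3).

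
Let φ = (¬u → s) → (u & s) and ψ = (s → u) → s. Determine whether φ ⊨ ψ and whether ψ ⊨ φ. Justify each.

Forward direction. This fails. Under s = F, u = F, the left side is true but the right side is false.

Converse. This fails. Under s = T, u = F, the left side is false but the right side is true.

(⇒) fails and (⇐) fails.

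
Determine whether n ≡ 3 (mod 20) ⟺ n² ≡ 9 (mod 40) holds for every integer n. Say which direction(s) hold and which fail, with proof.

[⇒] Suppose n ≡ 3 (mod 20). Working modulo 40, n ∈ {3, 23}; for each such r, r² ≡ 9 (mod 40).

[⇐] This fails: take n = 7. Then 7² = 49 ≡ 9 (mod 40), yet 7 ≡ 7 (mod 20), not 3.

Only the forward implication holds.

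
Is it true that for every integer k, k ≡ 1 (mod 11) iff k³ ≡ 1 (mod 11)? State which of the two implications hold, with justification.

Both directions hold.

[⇒] Suppose k ≡ 1 (mod 11). Write k = 11j + 1. Then (11j + 1)³ = 1331j³ + 363j² + 33j + 1 = 11(121j³ + 33j² + 3j) + 1, so k³ ≡ 1 (mod 11).

[⇐] Conversely, suppose k³ ≡ 1 (mod 11). The only residue r in {0, …, 10} with r³ ≡ 1 (mod 11) is r = 1, so k ≡ 1 (mod 11).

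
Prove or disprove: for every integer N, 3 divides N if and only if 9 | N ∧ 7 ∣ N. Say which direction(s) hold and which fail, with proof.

Forward direction. This fails: take N = 3. Certainly 3 ∣ 3, but 9 ∤ 3.

Converse. Suppose 9 ∣ N and 7 ∣ N. Any common multiple of 9 and 7 is a multiple of their lcm; here gcd(9, 7) = 1, so lcm(9, 7) = 9·7 = 63, so 63 ∣ N. Since 3 ∣ 63, it follows that 3 ∣ N.

The forward direction fails; the converse holds.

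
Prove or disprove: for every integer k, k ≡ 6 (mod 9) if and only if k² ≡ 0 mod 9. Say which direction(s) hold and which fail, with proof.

(⇒) Suppose k ≡ 6 (mod 9). Write k = 9j + 6. Then (9j + 6)² = 81j² + 108j + 36 = 9(9j² + 12j + 4) + 0, so k² ≡ 0 (mod 9).

(⇐) This fails: take k = 0. Then 0² = 0 ≡ 0 (mod 9), yet 0 ≡ 0 (mod 9), not 6.

The forward direction holds; the converse fails.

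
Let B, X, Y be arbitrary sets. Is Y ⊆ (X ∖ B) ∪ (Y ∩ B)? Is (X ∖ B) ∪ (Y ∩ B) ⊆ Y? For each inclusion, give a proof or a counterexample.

Both inclusions fail.

(⊆) This inclusion fails. Take B = ∅, X = ∅, Y = {1}; then 1 ∈ Y but 1 ∉ (X ∖ B) ∪ (Y ∩ B).

(⊇) This inclusion fails. Take B = ∅, X = {1}, Y = ∅; then 1 ∈ (X ∖ B) ∪ (Y ∩ B) but 1 ∉ Y.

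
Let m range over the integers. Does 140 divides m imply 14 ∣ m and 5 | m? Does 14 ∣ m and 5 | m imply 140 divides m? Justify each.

(⇒) If 140 ∣ m, write m = 140q. Since 140 = 10·14, m = 14·(10q), so 14 ∣ m; and since 140 = 28·5, m = 5·(28q), so 5 ∣ m.

(⇐) This fails: take m = 70. Both 14 ∣ 70 and 5 ∣ 70, yet 70 is not a multiple of 140 (since 70 = 0·140 + 70), so 140 ∤ 70.

(⇒) holds; (⇐) fails.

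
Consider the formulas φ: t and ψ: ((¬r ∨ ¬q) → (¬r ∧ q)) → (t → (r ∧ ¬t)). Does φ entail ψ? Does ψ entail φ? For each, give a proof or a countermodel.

Both directions fail.

(⟹) This fails. Under r = F, t = T, q = T, the left side is true but the right side is false.

(⟸) This fails. Under r = F, t = F, q = F, the left side is false but the right side is true.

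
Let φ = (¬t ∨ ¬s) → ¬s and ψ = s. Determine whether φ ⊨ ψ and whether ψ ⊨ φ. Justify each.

(⇒) This fails. Under s = F, t = F, the left side is true but the right side is false.

(⇐) This fails. Under s = T, t = F, the left side is false but the right side is true.

Neither direction holds.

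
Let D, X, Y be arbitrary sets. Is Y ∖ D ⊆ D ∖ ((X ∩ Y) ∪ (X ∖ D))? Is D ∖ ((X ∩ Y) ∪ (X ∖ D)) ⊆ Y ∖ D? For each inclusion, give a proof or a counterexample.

Forward inclusion. This inclusion fails. Take D = ∅, X = ∅, Y = {1}; then 1 ∈ Y ∖ D but 1 ∉ D ∖ ((X ∩ Y) ∪ (X ∖ D)).

Reverse inclusion. This inclusion fails. Take D = {1}, X = ∅, Y = ∅; then 1 ∈ D ∖ ((X ∩ Y) ∪ (X ∖ D)) but 1 ∉ Y ∖ D.

(⊆) fails and (⊇) fails.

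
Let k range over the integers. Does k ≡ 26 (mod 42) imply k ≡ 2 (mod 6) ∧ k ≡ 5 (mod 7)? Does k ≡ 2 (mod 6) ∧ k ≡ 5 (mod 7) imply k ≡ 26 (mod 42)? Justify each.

Both implications hold.

(→) Suppose k ≡ 26 (mod 42); write k = 42j + 26. Since 6 ∣ 42, reducing mod 6 gives k ≡ 26 ≡ 2 (mod 6); since 7 ∣ 42, reducing mod 7 gives k ≡ 26 ≡ 5 (mod 7).

(←) Conversely, if k ≡ 2 (mod 6) and k ≡ 5 (mod 7), then by the Chinese remainder theorem k ≡ 26 (mod 42). This is exactly k ≡ 26 (mod 42).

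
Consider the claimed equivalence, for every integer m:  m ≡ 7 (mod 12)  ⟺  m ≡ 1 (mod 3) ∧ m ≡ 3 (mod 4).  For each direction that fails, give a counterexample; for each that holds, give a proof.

(⟸) If m ≡ 1 (mod 3) and m ≡ 3 (mod 4), then by the Chinese remainder theorem m ≡ 7 (mod 12). This is exactly m ≡ 7 (mod 12).

(⟹) Suppose m ≡ 7 (mod 12); write m = 12j + 7. Since 3 ∣ 12, reducing mod 3 gives m ≡ 7 ≡ 1 (mod 3); since 4 ∣ 12, reducing mod 4 gives m ≡ 7 ≡ 3 (mod 4).

Both directions hold; the statement is true.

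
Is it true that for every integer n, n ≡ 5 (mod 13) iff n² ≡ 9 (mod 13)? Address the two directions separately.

Both directions fail.

(⟹) This fails: take n = 5. Then 5 ≡ 5 (mod 13), but 5² = 25 ≡ 12 (mod 13), not 9.

(⟸) This fails: take n = 3. Then 3² = 9 ≡ 9 (mod 13), yet 3 ≡ 3 (mod 13), not 5.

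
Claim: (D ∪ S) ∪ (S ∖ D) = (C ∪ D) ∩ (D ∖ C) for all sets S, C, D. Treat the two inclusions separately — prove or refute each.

Forward inclusion. This inclusion fails. Take S = {1}, C = ∅, D = ∅; then 1 ∈ (D ∪ S) ∪ (S ∖ D) but 1 ∉ (C ∪ D) ∩ (D ∖ C).

Reverse inclusion. Let x ∈ (C ∪ D) ∩ (D ∖ C). Then either x ∈ D and x ∉ S, C; or x ∈ S ∩ D and x ∉ C. In each case x ∈ (D ∪ S) ∪ (S ∖ D), so (C ∪ D) ∩ (D ∖ C) ⊆ (D ∪ S) ∪ (S ∖ D).

Only the reverse inclusion holds.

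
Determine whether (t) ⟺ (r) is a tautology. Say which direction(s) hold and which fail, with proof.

[⇒] This fails. Under t = T, r = F, the left side is true but the right side is false.

[⇐] This fails. Under t = F, r = T, the left side is false but the right side is true.

Neither direction holds.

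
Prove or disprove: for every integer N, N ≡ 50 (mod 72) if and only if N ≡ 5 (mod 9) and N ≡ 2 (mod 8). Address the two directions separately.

Both directions hold.

(→) Suppose N ≡ 50 (mod 72); write N = 72j + 50. Since 9 ∣ 72, reducing mod 9 gives N ≡ 50 ≡ 5 (mod 9); since 8 ∣ 72, reducing mod 8 gives N ≡ 50 ≡ 2 (mod 8).

(←) Conversely, if N ≡ 5 (mod 9) and N ≡ 2 (mod 8), then by the Chinese remainder theorem N ≡ 50 (mod 72). This is exactly N ≡ 50 (mod 72).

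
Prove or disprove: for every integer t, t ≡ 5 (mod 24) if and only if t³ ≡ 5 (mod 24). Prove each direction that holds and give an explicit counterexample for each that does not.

The biconditional holds.

(⇐) Suppose t³ ≡ 5 (mod 24). The only residue r in {0, …, 23} with r³ ≡ 5 (mod 24) is r = 5, so t ≡ 5 (mod 24).

(⇒) Suppose t ≡ 5 (mod 24). Write t = 24j + 5. Then (24j + 5)³ = 13824j³ + 8640j² + 1800j + 125 = 24(576j³ + 360j² + 75j + 5) + 5, so t³ ≡ 5 (mod 24).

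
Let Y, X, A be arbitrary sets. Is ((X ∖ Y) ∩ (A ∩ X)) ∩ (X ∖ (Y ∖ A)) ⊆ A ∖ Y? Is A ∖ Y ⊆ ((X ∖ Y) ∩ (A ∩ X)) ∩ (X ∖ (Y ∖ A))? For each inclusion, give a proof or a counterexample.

(⟹) Let x ∈ ((X ∖ Y) ∩ (A ∩ X)) ∩ (X ∖ (Y ∖ A)). Then x ∈ X ∩ A and x ∉ Y, from which x ∈ A ∖ Y.

(⟸) This inclusion fails. Take Y = ∅, X = ∅, A = {1}; then 1 ∈ A ∖ Y but 1 ∉ ((X ∖ Y) ∩ (A ∩ X)) ∩ (X ∖ (Y ∖ A)).

Only the forward inclusion holds.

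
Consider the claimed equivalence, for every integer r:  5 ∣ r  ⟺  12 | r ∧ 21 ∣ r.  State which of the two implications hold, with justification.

Both directions fail.

(→) This fails: take r = 5. Certainly 5 ∣ 5, but 12 ∤ 5.

(←) This fails: take r = 84. Both 12 ∣ 84 and 21 ∣ 84, yet 84 is not a multiple of 5 (since 84 = 16·5 + 4), so 5 ∤ 84.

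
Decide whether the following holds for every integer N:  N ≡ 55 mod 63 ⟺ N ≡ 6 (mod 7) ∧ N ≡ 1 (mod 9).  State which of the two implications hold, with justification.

Both implications hold.

Forward direction. Suppose N ≡ 55 (mod 63); write N = 63j + 55. Since 7 ∣ 63, reducing mod 7 gives N ≡ 55 ≡ 6 (mod 7); since 9 ∣ 63, reducing mod 9 gives N ≡ 55 ≡ 1 (mod 9).

Converse. If N ≡ 6 (mod 7) and N ≡ 1 (mod 9), then by the Chinese remainder theorem N ≡ 55 (mod 63). This is exactly N ≡ 55 (mod 63).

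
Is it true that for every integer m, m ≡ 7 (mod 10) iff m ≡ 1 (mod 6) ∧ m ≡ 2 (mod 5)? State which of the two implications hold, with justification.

Forward direction. This fails: m = 17 gives 17 ≡ 7 (mod 10) but 17 ≡ 5 (mod 6), so the conjunction on the right does not hold.

Converse. If m ≡ 1 (mod 6) and m ≡ 2 (mod 5), then by the Chinese remainder theorem m ≡ 7 (mod 30). Since 7 ≡ 7 (mod 10) and 10 ∣ 30, we get m ≡ 7 (mod 10).

Only the reverse direction holds.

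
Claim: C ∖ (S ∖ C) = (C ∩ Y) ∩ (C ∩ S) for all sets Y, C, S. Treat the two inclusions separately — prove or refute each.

(⊆) fails; (⊇) holds.

(⟹) This inclusion fails. Take Y = ∅, C = {1}, S = ∅; then 1 ∈ C ∖ (S ∖ C) but 1 ∉ (C ∩ Y) ∩ (C ∩ S).

(⟸) Let x ∈ (C ∩ Y) ∩ (C ∩ S). Then x ∈ Y ∩ C ∩ S, from which x ∈ C ∖ (S ∖ C).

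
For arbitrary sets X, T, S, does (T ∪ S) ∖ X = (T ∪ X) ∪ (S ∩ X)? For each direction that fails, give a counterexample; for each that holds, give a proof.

(⊆) This inclusion fails. Take X = ∅, T = ∅, S = {1}; then 1 ∈ (T ∪ S) ∖ X but 1 ∉ (T ∪ X) ∪ (S ∩ X).

(⊇) This inclusion fails. Take X = {1}, T = ∅, S = ∅; then 1 ∈ (T ∪ X) ∪ (S ∩ X) but 1 ∉ (T ∪ S) ∖ X.

Neither inclusion holds.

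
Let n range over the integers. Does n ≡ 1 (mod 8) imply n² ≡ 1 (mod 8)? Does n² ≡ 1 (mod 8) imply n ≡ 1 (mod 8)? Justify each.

Only the forward direction holds.

(⇐) This fails: take n = 3. Then 3² = 9 ≡ 1 (mod 8), yet 3 ≡ 3 (mod 8), not 1.

(⇒) Suppose n ≡ 1 (mod 8). Write n = 8j + 1. Then (8j + 1)² = 64j² + 16j + 1 = 8(8j² + 2j) + 1, so n² ≡ 1 (mod 8).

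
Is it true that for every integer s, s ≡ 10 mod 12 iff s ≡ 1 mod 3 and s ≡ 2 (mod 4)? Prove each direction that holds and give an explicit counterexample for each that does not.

Equivalent; both directions hold.

(←) If s ≡ 1 (mod 3) and s ≡ 2 (mod 4), then by the Chinese remainder theorem s ≡ 10 (mod 12). This is exactly s ≡ 10 (mod 12).

(→) Suppose s ≡ 10 (mod 12); write s = 12j + 10. Since 3 ∣ 12, reducing mod 3 gives s ≡ 10 ≡ 1 (mod 3); since 4 ∣ 12, reducing mod 4 gives s ≡ 10 ≡ 2 (mod 4).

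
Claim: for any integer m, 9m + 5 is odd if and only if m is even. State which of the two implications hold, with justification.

[⇒] Suppose 9m + 5 is odd. Since 9 is odd, 9m and m have the same parity, so 9m + 5 ≡ m + 5 (mod 2). As 5 is odd, 9m + 5 is odd exactly when m is even. Thus m is even.

[⇐] Conversely, suppose m is even; write m = 2j. Then 9m + 5 = 9·(2j) + 5 = 2·9j + 5, which is odd.

The biconditional holds.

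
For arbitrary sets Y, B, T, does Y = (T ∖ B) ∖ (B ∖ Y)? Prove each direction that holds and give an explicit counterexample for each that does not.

(⊆) fails and (⊇) fails.

Forward inclusion. This inclusion fails. Take Y = {1}, B = ∅, T = ∅; then 1 ∈ Y but 1 ∉ (T ∖ B) ∖ (B ∖ Y).

Reverse inclusion. This inclusion fails. Take Y = ∅, B = ∅, T = {1}; then 1 ∈ (T ∖ B) ∖ (B ∖ Y) but 1 ∉ Y.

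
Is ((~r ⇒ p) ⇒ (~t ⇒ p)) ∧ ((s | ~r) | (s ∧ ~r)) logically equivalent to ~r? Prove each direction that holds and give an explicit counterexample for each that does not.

(→) This fails. Under p = T, t = F, r = T, s = T, the left side is true but the right side is false.

(←) Assume the antecedent. If r is true, the antecedent cannot hold. If r is false, the consequent reduces to true regardless of the other variables. Either way the consequent holds.

Not equivalent: only (⇐) holds.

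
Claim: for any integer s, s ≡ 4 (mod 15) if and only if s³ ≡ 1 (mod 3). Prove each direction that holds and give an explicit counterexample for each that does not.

Only the forward implication holds.

[⇒] Suppose s ≡ 4 (mod 15). Then s³ ≡ 4³ = 64 (mod 15), and since 3 ∣ 15, also s³ ≡ 1 (mod 3).

[⇐] This fails: take s = 1. Then 1³ = 1 ≡ 1 (mod 3), yet 1 ≡ 1 (mod 15), not 4.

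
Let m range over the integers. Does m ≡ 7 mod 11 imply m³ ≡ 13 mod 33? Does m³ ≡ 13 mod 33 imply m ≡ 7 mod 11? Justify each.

Only the reverse direction holds.

(→) This fails: take m = 18. Then 18 ≡ 7 (mod 11), but 18³ = 5832 ≡ 24 (mod 33), not 13.

(←) Conversely, the residues r modulo 33 with r³ ≡ 13 (mod 33) are exactly {7}, and each is ≡ 7 (mod 11).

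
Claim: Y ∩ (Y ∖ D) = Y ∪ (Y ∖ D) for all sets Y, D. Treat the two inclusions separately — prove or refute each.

Forward inclusion. Let x ∈ Y ∩ (Y ∖ D). Then x ∈ Y and x ∉ D, from which x ∈ Y ∪ (Y ∖ D).

Reverse inclusion. This inclusion fails. Take Y = {1}, D = {1}; then 1 ∈ Y ∪ (Y ∖ D) but 1 ∉ Y ∩ (Y ∖ D).

Only the forward inclusion holds.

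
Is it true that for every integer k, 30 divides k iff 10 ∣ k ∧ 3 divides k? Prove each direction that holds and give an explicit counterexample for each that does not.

(←) Suppose 10 ∣ k and 3 ∣ k. Any common multiple of 10 and 3 is a multiple of their lcm; here gcd(10, 3) = 1, so lcm(10, 3) = 10·3 = 30, so 30 ∣ k.

(→) If 30 ∣ k, write k = 30q. Since 30 = 3·10, k = 10·(3q), so 10 ∣ k; and since 30 = 10·3, k = 3·(10q), so 3 ∣ k.

Both directions hold; the statement is true.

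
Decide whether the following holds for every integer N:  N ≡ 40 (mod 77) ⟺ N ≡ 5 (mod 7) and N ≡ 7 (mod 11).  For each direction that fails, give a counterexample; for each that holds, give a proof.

(⟹) Suppose N ≡ 40 (mod 77); write N = 77j + 40. Since 7 ∣ 77, reducing mod 7 gives N ≡ 40 ≡ 5 (mod 7); since 11 ∣ 77, reducing mod 11 gives N ≡ 40 ≡ 7 (mod 11).

(⟸) Conversely, if N ≡ 5 (mod 7) and N ≡ 7 (mod 11), then by the Chinese remainder theorem N ≡ 40 (mod 77). This is exactly N ≡ 40 (mod 77).

The biconditional holds.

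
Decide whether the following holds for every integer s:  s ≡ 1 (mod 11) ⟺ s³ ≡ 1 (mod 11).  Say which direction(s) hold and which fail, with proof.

Both directions hold.

Converse. Suppose s³ ≡ 1 (mod 11). The only residue r in {0, …, 10} with r³ ≡ 1 (mod 11) is r = 1, so s ≡ 1 (mod 11).

Forward direction. Suppose s ≡ 1 (mod 11). Write s = 11j + 1. Then (11j + 1)³ = 1331j³ + 363j² + 33j + 1 = 11(121j³ + 33j² + 3j) + 1, so s³ ≡ 1 (mod 11).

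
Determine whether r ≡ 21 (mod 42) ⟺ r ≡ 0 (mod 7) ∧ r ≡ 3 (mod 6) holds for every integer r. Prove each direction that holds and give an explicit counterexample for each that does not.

Both directions hold.

(⇒) Suppose r ≡ 21 (mod 42); write r = 42j + 21. Since 7 ∣ 42, reducing mod 7 gives r ≡ 21 ≡ 0 (mod 7); since 6 ∣ 42, reducing mod 6 gives r ≡ 21 ≡ 3 (mod 6).

(⇐) Conversely, if r ≡ 0 (mod 7) and r ≡ 3 (mod 6), then by the Chinese remainder theorem r ≡ 21 (mod 42). This is exactly r ≡ 21 (mod 42).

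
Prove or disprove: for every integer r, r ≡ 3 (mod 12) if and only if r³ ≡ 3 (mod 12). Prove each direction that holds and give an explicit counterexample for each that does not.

Equivalent; both directions hold.

Forward direction. Suppose r ≡ 3 (mod 12). Write r = 12j + 3. Then (12j + 3)³ = 1728j³ + 1296j² + 324j + 27 = 12(144j³ + 108j² + 27j + 2) + 3, so r³ ≡ 3 (mod 12).

Converse. For the converse, argue contrapositively. If r ≢ 3 (mod 12), then r is congruent to one of 0, 1, 2, 4, 5, 6, 7, 8, 9, 10, 11 modulo 12, and these give r³ ≡ 0, 1, 8, 4, 5, 0, 7, 8, 9, 4, 11 respectively — never 3.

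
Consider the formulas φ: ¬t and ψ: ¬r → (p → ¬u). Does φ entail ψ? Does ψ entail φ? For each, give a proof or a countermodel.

Neither implication holds.

(→) This fails. Under t = F, p = T, u = T, r = F, the left side is true but the right side is false.

(←) This fails. Under t = T, p = F, u = F, r = F, the left side is false but the right side is true.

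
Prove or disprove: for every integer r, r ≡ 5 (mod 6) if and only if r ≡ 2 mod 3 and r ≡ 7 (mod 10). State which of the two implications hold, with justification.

(⟹) This fails: r = 5 gives 5 ≡ 5 (mod 6) but 5 ≡ 5 (mod 10), so the conjunction on the right does not hold.

(⟸) Conversely, if r ≡ 2 (mod 3) and r ≡ 7 (mod 10), then by the Chinese remainder theorem r ≡ 17 (mod 30). Since 17 ≡ 5 (mod 6) and 6 ∣ 30, we get r ≡ 5 (mod 6).

(⇒) fails; (⇐) holds.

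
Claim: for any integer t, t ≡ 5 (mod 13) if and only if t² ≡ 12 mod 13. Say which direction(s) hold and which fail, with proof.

[⇒] Suppose t ≡ 5 (mod 13). Write t = 13j + 5. Then (13j + 5)² = 169j² + 130j + 25 = 13(13j² + 10j + 1) + 12, so t² ≡ 12 (mod 13).

[⇐] This fails: take t = 8. Then 8² = 64 ≡ 12 (mod 13), yet 8 ≡ 8 (mod 13), not 5.

Only the forward direction holds.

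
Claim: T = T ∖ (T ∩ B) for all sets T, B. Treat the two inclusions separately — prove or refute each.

The sets are not equal: only the reverse inclusion holds.

(⟹) This inclusion fails. Take T = {1}, B = {1}; then 1 ∈ T but 1 ∉ T ∖ (T ∩ B).

(⟸) Let x ∈ T ∖ (T ∩ B). Then x ∈ T and x ∉ B, from which x ∈ T.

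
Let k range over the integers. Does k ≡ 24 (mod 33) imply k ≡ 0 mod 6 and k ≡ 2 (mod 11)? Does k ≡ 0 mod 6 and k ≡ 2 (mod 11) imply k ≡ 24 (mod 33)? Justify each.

Only the reverse direction holds.

(⇒) This fails: k = 57 gives 57 ≡ 24 (mod 33) but 57 ≡ 3 (mod 6), so the conjunction on the right does not hold.

(⇐) Conversely, if k ≡ 0 (mod 6) and k ≡ 2 (mod 11), then by the Chinese remainder theorem k ≡ 24 (mod 66). Since 24 ≡ 24 (mod 33) and 33 ∣ 66, we get k ≡ 24 (mod 33).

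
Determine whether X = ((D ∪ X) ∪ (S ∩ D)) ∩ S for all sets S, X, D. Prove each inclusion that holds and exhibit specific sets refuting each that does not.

Both inclusions fail.

Forward inclusion. This inclusion fails. Take S = ∅, X = {1}, D = ∅; then 1 ∈ X but 1 ∉ ((D ∪ X) ∪ (S ∩ D)) ∩ S.

Reverse inclusion. This inclusion fails. Take S = {1}, X = ∅, D = {1}; then 1 ∈ ((D ∪ X) ∪ (S ∩ D)) ∩ S but 1 ∉ X.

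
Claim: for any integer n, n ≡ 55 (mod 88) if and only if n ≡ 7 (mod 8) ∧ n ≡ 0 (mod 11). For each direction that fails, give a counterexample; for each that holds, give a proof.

(→) Suppose n ≡ 55 (mod 88); write n = 88j + 55. Since 8 ∣ 88, reducing mod 8 gives n ≡ 55 ≡ 7 (mod 8); since 11 ∣ 88, reducing mod 11 gives n ≡ 55 ≡ 0 (mod 11).

(←) Conversely, if n ≡ 7 (mod 8) and n ≡ 0 (mod 11), then by the Chinese remainder theorem n ≡ 55 (mod 88). This is exactly n ≡ 55 (mod 88).

Equivalent; both directions hold.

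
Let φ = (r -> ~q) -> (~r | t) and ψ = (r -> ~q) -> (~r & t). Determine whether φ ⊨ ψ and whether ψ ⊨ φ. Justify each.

(⇒) This fails. Under r = F, q = F, t = F, the left side is true but the right side is false.

(⇐) Assume the antecedent. If r is true, the antecedent forces (r = T, q = T, t = F) or (r = T, q = T, t = T), and (r -> ~q) -> (~r | t) holds there. If r is false, (r -> ~q) -> (~r | t) reduces to true regardless of the other variables. Either way (r -> ~q) -> (~r | t) holds.

The forward direction fails; the converse holds.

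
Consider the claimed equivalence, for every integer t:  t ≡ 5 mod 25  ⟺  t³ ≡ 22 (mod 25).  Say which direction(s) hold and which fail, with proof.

Both directions fail.

(→) This fails: take t = 5. Then 5 ≡ 5 (mod 25), but 5³ = 125 ≡ 0 (mod 25), not 22.

(←) This fails: take t = 13. Then 13³ = 2197 ≡ 22 (mod 25), yet 13 ≡ 13 (mod 25), not 5.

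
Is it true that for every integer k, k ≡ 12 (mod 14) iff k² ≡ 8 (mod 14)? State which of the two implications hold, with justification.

[⇒] This fails: take k = 12. Then 12 ≡ 12 (mod 14), but 12² = 144 ≡ 4 (mod 14), not 8.

[⇐] This fails: take k = 6. Then 6² = 36 ≡ 8 (mod 14), yet 6 ≡ 6 (mod 14), not 12.

(⇒) fails and (⇐) fails.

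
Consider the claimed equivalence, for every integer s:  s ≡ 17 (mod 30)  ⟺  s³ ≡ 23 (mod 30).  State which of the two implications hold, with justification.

(→) Suppose s ≡ 17 (mod 30). Write s = 30j + 17. Then (30j + 17)³ = 27000j³ + 45900j² + 26010j + 4913 = 30(900j³ + 1530j² + 867j + 163) + 23, so s³ ≡ 23 (mod 30).

(←) Conversely, suppose s³ ≡ 23 (mod 30). The only residue r in {0, …, 29} with r³ ≡ 23 (mod 30) is r = 17, so s ≡ 17 (mod 30).

Both directions hold.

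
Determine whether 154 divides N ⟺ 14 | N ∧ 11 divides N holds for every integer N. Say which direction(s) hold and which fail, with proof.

The biconditional holds.

Converse. Suppose 14 ∣ N and 11 ∣ N. Any common multiple of 14 and 11 is a multiple of their lcm; here gcd(14, 11) = 1, so lcm(14, 11) = 14·11 = 154, so 154 ∣ N.

Forward direction. If 154 ∣ N, write N = 154q. Since 154 = 11·14, N = 14·(11q), so 14 ∣ N; and since 154 = 14·11, N = 11·(14q), so 11 ∣ N.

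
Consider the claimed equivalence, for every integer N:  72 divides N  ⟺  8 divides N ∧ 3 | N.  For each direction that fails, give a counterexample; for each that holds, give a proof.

(⟹) If 72 ∣ N, write N = 72q. Since 72 = 9·8, N = 8·(9q), so 8 ∣ N; and since 72 = 24·3, N = 3·(24q), so 3 ∣ N.

(⟸) This fails: take N = 24. Both 8 ∣ 24 and 3 ∣ 24, yet 24 is not a multiple of 72 (since 24 = 0·72 + 24), so 72 ∤ 24.

Only the forward direction holds.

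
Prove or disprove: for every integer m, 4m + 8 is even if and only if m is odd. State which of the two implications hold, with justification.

(⟹) This fails: take m = 6. Then 4m + 8 = 32, which is even, yet m = 6 is even, not odd.

(⟸) Suppose m is odd. Since 4 is even, 4m is even for every m, so 4m + 8 has the same parity as 8, which is even. Hence 4m + 8 is even.

The forward direction fails; the converse holds.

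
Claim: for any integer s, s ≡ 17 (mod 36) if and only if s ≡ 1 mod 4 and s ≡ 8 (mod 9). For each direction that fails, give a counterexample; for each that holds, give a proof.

(⟹) Suppose s ≡ 17 (mod 36); write s = 36j + 17. Since 4 ∣ 36, reducing mod 4 gives s ≡ 17 ≡ 1 (mod 4); since 9 ∣ 36, reducing mod 9 gives s ≡ 17 ≡ 8 (mod 9).

(⟸) Conversely, if s ≡ 1 (mod 4) and s ≡ 8 (mod 9), then by the Chinese remainder theorem s ≡ 17 (mod 36). This is exactly s ≡ 17 (mod 36).

Both directions hold.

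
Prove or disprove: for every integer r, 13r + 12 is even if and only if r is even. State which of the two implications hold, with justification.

(⟹) Suppose 13r + 12 is even. Since 13 is odd, 13r and r have the same parity, so 13r + 12 ≡ r + 12 (mod 2). As 12 is even, 13r + 12 is even exactly when r is even. Thus r is even.

(⟸) Conversely, suppose r is even; write r = 2j. Then 13r + 12 = 13·(2j) + 12 = 2·13j + 12, which is even.

Both implications hold.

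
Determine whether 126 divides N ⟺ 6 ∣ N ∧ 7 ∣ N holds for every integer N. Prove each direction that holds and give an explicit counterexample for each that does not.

Only the forward implication holds.

(⇒) If 126 ∣ N, write N = 126q. Since 126 = 21·6, N = 6·(21q), so 6 ∣ N; and since 126 = 18·7, N = 7·(18q), so 7 ∣ N.

(⇐) This fails: take N = 42. Both 6 ∣ 42 and 7 ∣ 42, yet 42 is not a multiple of 126 (since 42 = 0·126 + 42), so 126 ∤ 42.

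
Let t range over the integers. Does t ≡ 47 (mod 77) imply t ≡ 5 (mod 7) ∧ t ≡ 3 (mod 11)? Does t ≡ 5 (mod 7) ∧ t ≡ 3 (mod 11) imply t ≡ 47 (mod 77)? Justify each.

Equivalent; both directions hold.

(⟹) Suppose t ≡ 47 (mod 77); write t = 77j + 47. Since 7 ∣ 77, reducing mod 7 gives t ≡ 47 ≡ 5 (mod 7); since 11 ∣ 77, reducing mod 11 gives t ≡ 47 ≡ 3 (mod 11).

(⟸) Conversely, if t ≡ 5 (mod 7) and t ≡ 3 (mod 11), then by the Chinese remainder theorem t ≡ 47 (mod 77). This is exactly t ≡ 47 (mod 77).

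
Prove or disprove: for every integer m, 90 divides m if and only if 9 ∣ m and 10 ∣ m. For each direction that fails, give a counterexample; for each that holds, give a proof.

The biconditional holds.

(⇒) If 90 ∣ m, write m = 90q. Since 90 = 10·9, m = 9·(10q), so 9 ∣ m; and since 90 = 9·10, m = 10·(9q), so 10 ∣ m.

(⇐) Suppose 9 ∣ m and 10 ∣ m. Any common multiple of 9 and 10 is a multiple of their lcm; here gcd(9, 10) = 1, so lcm(9, 10) = 9·10 = 90, so 90 ∣ m.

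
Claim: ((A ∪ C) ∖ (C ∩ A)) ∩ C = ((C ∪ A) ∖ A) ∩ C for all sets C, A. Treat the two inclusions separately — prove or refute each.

Both inclusions hold.

Forward inclusion. Let x ∈ ((A ∪ C) ∖ (C ∩ A)) ∩ C. Then x ∈ C and x ∉ A, from which x ∈ ((C ∪ A) ∖ A) ∩ C.

Reverse inclusion. Let x ∈ ((C ∪ A) ∖ A) ∩ C. Then x ∈ C and x ∉ A, from which x ∈ ((A ∪ C) ∖ (C ∩ A)) ∩ C.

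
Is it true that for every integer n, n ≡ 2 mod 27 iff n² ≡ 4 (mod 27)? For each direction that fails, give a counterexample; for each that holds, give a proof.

Only the forward implication holds.

(→) Suppose n ≡ 2 mod 27. Write n = 27j + 2. Then (27j + 2)² = 729j² + 108j + 4 = 27(27j² + 4j) + 4, so n² ≡ 4 (mod 27).

(←) This fails: take n = 25. Then 25² = 625 ≡ 4 (mod 27), yet 25 ≡ 25 (mod 27), not 2.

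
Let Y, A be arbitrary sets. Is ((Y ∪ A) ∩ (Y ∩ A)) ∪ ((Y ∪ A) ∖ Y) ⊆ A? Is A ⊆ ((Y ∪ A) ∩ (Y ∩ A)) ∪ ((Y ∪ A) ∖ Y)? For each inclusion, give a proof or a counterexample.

The two sets are equal.

(⊆) Let x ∈ ((Y ∪ A) ∩ (Y ∩ A)) ∪ ((Y ∪ A) ∖ Y). Then either x ∈ A and x ∉ Y; or x ∈ Y ∩ A. In each case x ∈ A, so ((Y ∪ A) ∩ (Y ∩ A)) ∪ ((Y ∪ A) ∖ Y) ⊆ A.

(⊇) Let x ∈ A. Then either x ∈ A and x ∉ Y; or x ∈ Y ∩ A. In each case x ∈ ((Y ∪ A) ∩ (Y ∩ A)) ∪ ((Y ∪ A) ∖ Y), so A ⊆ ((Y ∪ A) ∩ (Y ∩ A)) ∪ ((Y ∪ A) ∖ Y).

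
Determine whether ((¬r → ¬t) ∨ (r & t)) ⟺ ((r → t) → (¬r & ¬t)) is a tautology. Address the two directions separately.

[⇒] This fails. Under t = T, r = T, the left side is true but the right side is false.

[⇐] Assume the antecedent. If t is true, the antecedent cannot hold. If t is false, (¬r → ¬t) ∨ (r & t) reduces to true regardless of the other variables. Either way (¬r → ¬t) ∨ (r & t) holds.

(⇒) fails; (⇐) holds.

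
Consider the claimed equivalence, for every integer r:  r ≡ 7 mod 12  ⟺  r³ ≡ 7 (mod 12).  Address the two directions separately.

(⇒) Suppose r ≡ 7 mod 12. Write r = 12j + 7. Then (12j + 7)³ = 1728j³ + 3024j² + 1764j + 343 = 12(144j³ + 252j² + 147j + 28) + 7, so r³ ≡ 7 (mod 12).

(⇐) Conversely, suppose r³ ≡ 7 (mod 12). The only residue r in {0, …, 11} with r³ ≡ 7 (mod 12) is r = 7, so r ≡ 7 (mod 12).

Both directions hold.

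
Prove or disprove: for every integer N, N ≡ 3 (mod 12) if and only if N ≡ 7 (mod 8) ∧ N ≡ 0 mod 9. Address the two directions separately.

(⇒) fails; (⇐) holds.

(←) If N ≡ 7 (mod 8) and N ≡ 0 (mod 9), then by the Chinese remainder theorem N ≡ 63 (mod 72). Since 63 ≡ 3 (mod 12) and 12 ∣ 72, we get N ≡ 3 (mod 12).

(→) This fails: N = 3 gives 3 ≡ 3 (mod 12) but 3 ≡ 3 (mod 8), so the conjunction on the right does not hold.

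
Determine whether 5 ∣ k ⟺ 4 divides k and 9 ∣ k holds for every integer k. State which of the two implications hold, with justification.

Forward direction. This fails: take k = 5. Certainly 5 ∣ 5, but 4 ∤ 5.

Converse. This fails: take k = 36. Both 4 ∣ 36 and 9 ∣ 36, yet 36 is not a multiple of 5 (since 36 = 7·5 + 1), so 5 ∤ 36.

Both directions fail.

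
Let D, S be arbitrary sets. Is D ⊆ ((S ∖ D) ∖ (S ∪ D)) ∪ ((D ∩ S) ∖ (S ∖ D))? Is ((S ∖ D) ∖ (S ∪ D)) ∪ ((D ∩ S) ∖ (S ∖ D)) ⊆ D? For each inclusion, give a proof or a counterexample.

(⊆) This inclusion fails. Take D = {1}, S = ∅; then 1 ∈ D but 1 ∉ ((S ∖ D) ∖ (S ∪ D)) ∪ ((D ∩ S) ∖ (S ∖ D)).

(⊇) Let x ∈ ((S ∖ D) ∖ (S ∪ D)) ∪ ((D ∩ S) ∖ (S ∖ D)). Then x ∈ D ∩ S, from which x ∈ D.

Only the reverse inclusion holds.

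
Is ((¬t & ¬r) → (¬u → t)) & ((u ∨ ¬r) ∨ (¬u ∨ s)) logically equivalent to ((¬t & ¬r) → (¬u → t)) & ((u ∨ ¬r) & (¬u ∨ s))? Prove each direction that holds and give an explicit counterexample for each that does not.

(→) This fails. Under r = T, t = F, u = F, s = F, the left side is true but the right side is false.

(←) Assume the antecedent. If t is true, the consequent reduces to true regardless of the other variables. If t is false, the antecedent forces (r = F, t = F, u = T, s = T) or (r = T, t = F, u = T, s = T), and the consequent holds there. Either way the consequent holds.

Not equivalent: only (⇐) holds.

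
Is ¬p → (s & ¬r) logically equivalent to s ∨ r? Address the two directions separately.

Neither implication holds.

(→) This fails. Under r = F, p = T, s = F, the left side is true but the right side is false.

(←) This fails. Under r = T, p = F, s = F, the left side is false but the right side is true.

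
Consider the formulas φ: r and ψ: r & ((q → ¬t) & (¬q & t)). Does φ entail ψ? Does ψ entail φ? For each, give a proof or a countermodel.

(⇒) fails; (⇐) holds.

[⇐] Assume the antecedent. If q is true, the antecedent cannot hold. If q is false, the antecedent forces (q = F, t = T, r = T), and r holds there. Either way r holds.

[⇒] This fails. Under q = F, t = F, r = T, the left side is true but the right side is false.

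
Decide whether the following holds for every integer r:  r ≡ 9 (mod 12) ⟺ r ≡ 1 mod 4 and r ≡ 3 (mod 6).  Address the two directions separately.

The biconditional holds.

(⇒) Suppose r ≡ 9 (mod 12); write r = 12j + 9. Since 4 ∣ 12, reducing mod 4 gives r ≡ 9 ≡ 1 (mod 4); since 6 ∣ 12, reducing mod 6 gives r ≡ 9 ≡ 3 (mod 6).

(⇐) Conversely, if r ≡ 1 (mod 4) and r ≡ 3 (mod 6), then by the Chinese remainder theorem r ≡ 9 (mod 12). This is exactly r ≡ 9 (mod 12).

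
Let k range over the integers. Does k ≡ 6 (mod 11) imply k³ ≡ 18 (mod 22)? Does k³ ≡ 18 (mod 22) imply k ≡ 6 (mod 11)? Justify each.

[⇒] This fails: take k = 17. Then 17 ≡ 6 (mod 11), but 17³ = 4913 ≡ 7 (mod 22), not 18.

[⇐] Conversely, the residues r modulo 22 with r³ ≡ 18 (mod 22) are exactly {6}, and each is ≡ 6 (mod 11).

The forward direction fails; the converse holds.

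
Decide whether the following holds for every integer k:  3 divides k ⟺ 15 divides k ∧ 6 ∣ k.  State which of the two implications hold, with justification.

The forward direction fails; the converse holds.

Forward direction. This fails: take k = 3. Certainly 3 ∣ 3, but 15 ∤ 3.

Converse. Suppose 15 ∣ k and 6 ∣ k. Any common multiple of 15 and 6 is a multiple of their lcm; here lcm(15, 6) = 15·6/gcd(15, 6) = 90/3 = 30, so 30 ∣ k. Since 3 ∣ 30, it follows that 3 ∣ k.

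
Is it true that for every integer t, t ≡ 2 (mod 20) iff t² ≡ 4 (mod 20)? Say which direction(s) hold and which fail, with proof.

[⇒] Suppose t ≡ 2 (mod 20). Write t = 20j + 2. Then (20j + 2)² = 400j² + 80j + 4 = 20(20j² + 4j) + 4, so t² ≡ 4 (mod 20).

[⇐] This fails: take t = 8. Then 8² = 64 ≡ 4 (mod 20), yet 8 ≡ 8 (mod 20), not 2.

Not equivalent: only (⇒) holds.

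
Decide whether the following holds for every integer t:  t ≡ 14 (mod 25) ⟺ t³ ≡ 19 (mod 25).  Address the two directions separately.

(⟹) Suppose t ≡ 14 (mod 25). Write t = 25j + 14. Then (25j + 14)³ = 15625j³ + 26250j² + 14700j + 2744 = 25(625j³ + 1050j² + 588j + 109) + 19, so t³ ≡ 19 (mod 25).

(⟸) Conversely, suppose t³ ≡ 19 (mod 25). The only residue r in {0, …, 24} with r³ ≡ 19 (mod 25) is r = 14, so t ≡ 14 (mod 25).

Both directions hold.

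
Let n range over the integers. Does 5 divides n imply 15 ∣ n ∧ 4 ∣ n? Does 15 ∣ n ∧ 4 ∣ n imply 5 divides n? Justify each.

Not equivalent: only (⇐) holds.

Forward direction. This fails: take n = 5. Certainly 5 ∣ 5, but 15 ∤ 5.

Converse. Suppose 15 ∣ n and 4 ∣ n. Any common multiple of 15 and 4 is a multiple of their lcm; here gcd(15, 4) = 1, so lcm(15, 4) = 15·4 = 60, so 60 ∣ n. Since 5 ∣ 60, it follows that 5 ∣ n.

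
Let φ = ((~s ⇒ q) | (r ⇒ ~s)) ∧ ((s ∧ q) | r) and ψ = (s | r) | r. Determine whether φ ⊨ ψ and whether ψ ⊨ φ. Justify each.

(⇒) Assume the antecedent. If s is true, (s | r) | r reduces to true regardless of the other variables. If s is false, the antecedent forces (s = F, r = T, q = F) or (s = F, r = T, q = T), and (s | r) | r holds there. Either way (s | r) | r holds.

(⇐) This fails. Under s = T, r = F, q = F, the left side is false but the right side is true.

Only the forward implication holds.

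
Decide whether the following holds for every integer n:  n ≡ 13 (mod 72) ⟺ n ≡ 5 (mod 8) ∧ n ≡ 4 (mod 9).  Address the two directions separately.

The biconditional holds.

Forward direction. Suppose n ≡ 13 (mod 72); write n = 72j + 13. Since 8 ∣ 72, reducing mod 8 gives n ≡ 13 ≡ 5 (mod 8); since 9 ∣ 72, reducing mod 9 gives n ≡ 13 ≡ 4 (mod 9).

Converse. If n ≡ 5 (mod 8) and n ≡ 4 (mod 9), then by the Chinese remainder theorem n ≡ 13 (mod 72). This is exactly n ≡ 13 (mod 72).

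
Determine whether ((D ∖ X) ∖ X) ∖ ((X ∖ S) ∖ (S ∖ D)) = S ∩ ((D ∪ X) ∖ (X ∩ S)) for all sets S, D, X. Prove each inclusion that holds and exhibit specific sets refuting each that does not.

Only the reverse inclusion holds.

Forward inclusion. This inclusion fails. Take S = ∅, D = {1}, X = ∅; then 1 ∈ ((D ∖ X) ∖ X) ∖ ((X ∖ S) ∖ (S ∖ D)) but 1 ∉ S ∩ ((D ∪ X) ∖ (X ∩ S)).

Reverse inclusion. Let x ∈ S ∩ ((D ∪ X) ∖ (X ∩ S)). Then x ∈ S ∩ D and x ∉ X, from which x ∈ ((D ∖ X) ∖ X) ∖ ((X ∖ S) ∖ (S ∖ D)).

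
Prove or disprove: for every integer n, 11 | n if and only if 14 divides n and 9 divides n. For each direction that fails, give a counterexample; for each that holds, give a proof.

(⇒) This fails: take n = 11. Certainly 11 ∣ 11, but 14 ∤ 11.

(⇐) This fails: take n = 126. Both 14 ∣ 126 and 9 ∣ 126, yet 126 is not a multiple of 11 (since 126 = 11·11 + 5), so 11 ∤ 126.

(⇒) fails and (⇐) fails.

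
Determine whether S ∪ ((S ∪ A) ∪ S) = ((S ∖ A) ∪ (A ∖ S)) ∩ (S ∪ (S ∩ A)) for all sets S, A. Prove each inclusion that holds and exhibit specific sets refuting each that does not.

(⊆) This inclusion fails. Take S = ∅, A = {1}; then 1 ∈ S ∪ ((S ∪ A) ∪ S) but 1 ∉ ((S ∖ A) ∪ (A ∖ S)) ∩ (S ∪ (S ∩ A)).

(⊇) Let x ∈ ((S ∖ A) ∪ (A ∖ S)) ∩ (S ∪ (S ∩ A)). Then x ∈ S and x ∉ A, from which x ∈ S ∪ ((S ∪ A) ∪ S).

(⊆) fails; (⊇) holds.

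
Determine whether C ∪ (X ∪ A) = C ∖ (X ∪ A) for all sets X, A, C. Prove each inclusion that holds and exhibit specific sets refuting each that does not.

Only the reverse inclusion holds.

(⟸) Let x ∈ C ∖ (X ∪ A). Then x ∈ C and x ∉ X, A, from which x ∈ C ∪ (X ∪ A).

(⟹) This inclusion fails. Take X = {1}, A = ∅, C = ∅; then 1 ∈ C ∪ (X ∪ A) but 1 ∉ C ∖ (X ∪ A).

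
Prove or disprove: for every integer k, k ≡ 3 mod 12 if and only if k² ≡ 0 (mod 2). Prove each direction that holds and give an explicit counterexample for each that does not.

Neither implication holds.

(⇒) This fails: take k = 3. Then 3 ≡ 3 (mod 12), but 3² = 9 ≡ 1 (mod 2), not 0.

(⇐) This fails: take k = 0. Then 0² = 0 ≡ 0 (mod 2), yet 0 ≡ 0 (mod 12), not 3.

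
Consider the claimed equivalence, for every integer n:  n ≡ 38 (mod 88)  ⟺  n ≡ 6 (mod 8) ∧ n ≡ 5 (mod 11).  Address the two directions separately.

Equivalent; both directions hold.

(→) Suppose n ≡ 38 (mod 88); write n = 88j + 38. Since 8 ∣ 88, reducing mod 8 gives n ≡ 38 ≡ 6 (mod 8); since 11 ∣ 88, reducing mod 11 gives n ≡ 38 ≡ 5 (mod 11).

(←) Conversely, if n ≡ 6 (mod 8) and n ≡ 5 (mod 11), then by the Chinese remainder theorem n ≡ 38 (mod 88). This is exactly n ≡ 38 (mod 88).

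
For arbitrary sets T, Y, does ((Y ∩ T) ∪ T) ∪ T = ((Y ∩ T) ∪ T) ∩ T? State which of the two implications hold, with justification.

Forward inclusion. Let x ∈ ((Y ∩ T) ∪ T) ∪ T. Then either x ∈ T and x ∉ Y; or x ∈ T ∩ Y. In each case x ∈ ((Y ∩ T) ∪ T) ∩ T, so ((Y ∩ T) ∪ T) ∪ T ⊆ ((Y ∩ T) ∪ T) ∩ T.

Reverse inclusion. Let x ∈ ((Y ∩ T) ∪ T) ∩ T. Then either x ∈ T and x ∉ Y; or x ∈ T ∩ Y. In each case x ∈ ((Y ∩ T) ∪ T) ∪ T, so ((Y ∩ T) ∪ T) ∩ T ⊆ ((Y ∩ T) ∪ T) ∪ T.

Both inclusions hold; the sets are equal.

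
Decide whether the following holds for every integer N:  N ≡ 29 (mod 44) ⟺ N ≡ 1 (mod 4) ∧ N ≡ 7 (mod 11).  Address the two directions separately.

The biconditional holds.

[⇒] Suppose N ≡ 29 (mod 44); write N = 44j + 29. Since 4 ∣ 44, reducing mod 4 gives N ≡ 29 ≡ 1 (mod 4); since 11 ∣ 44, reducing mod 11 gives N ≡ 29 ≡ 7 (mod 11).

[⇐] Conversely, if N ≡ 1 (mod 4) and N ≡ 7 (mod 11), then by the Chinese remainder theorem N ≡ 29 (mod 44). This is exactly N ≡ 29 (mod 44).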